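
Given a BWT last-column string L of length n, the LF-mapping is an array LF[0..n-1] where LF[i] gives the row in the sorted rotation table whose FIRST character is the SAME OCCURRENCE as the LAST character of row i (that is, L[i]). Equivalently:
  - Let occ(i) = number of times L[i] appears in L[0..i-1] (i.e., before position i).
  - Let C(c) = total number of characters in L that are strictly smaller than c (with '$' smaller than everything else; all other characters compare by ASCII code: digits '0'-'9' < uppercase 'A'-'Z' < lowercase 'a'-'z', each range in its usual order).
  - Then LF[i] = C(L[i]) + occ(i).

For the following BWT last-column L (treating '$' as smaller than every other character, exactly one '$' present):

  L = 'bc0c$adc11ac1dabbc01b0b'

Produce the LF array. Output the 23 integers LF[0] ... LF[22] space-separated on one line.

Answer: 11 16 1 17 0 8 21 18 4 5 9 19 6 22 10 12 13 20 2 7 14 3 15

Derivation:
Char counts: '$':1, '0':3, '1':4, 'a':3, 'b':5, 'c':5, 'd':2
C (first-col start): C('$')=0, C('0')=1, C('1')=4, C('a')=8, C('b')=11, C('c')=16, C('d')=21
L[0]='b': occ=0, LF[0]=C('b')+0=11+0=11
L[1]='c': occ=0, LF[1]=C('c')+0=16+0=16
L[2]='0': occ=0, LF[2]=C('0')+0=1+0=1
L[3]='c': occ=1, LF[3]=C('c')+1=16+1=17
L[4]='$': occ=0, LF[4]=C('$')+0=0+0=0
L[5]='a': occ=0, LF[5]=C('a')+0=8+0=8
L[6]='d': occ=0, LF[6]=C('d')+0=21+0=21
L[7]='c': occ=2, LF[7]=C('c')+2=16+2=18
L[8]='1': occ=0, LF[8]=C('1')+0=4+0=4
L[9]='1': occ=1, LF[9]=C('1')+1=4+1=5
L[10]='a': occ=1, LF[10]=C('a')+1=8+1=9
L[11]='c': occ=3, LF[11]=C('c')+3=16+3=19
L[12]='1': occ=2, LF[12]=C('1')+2=4+2=6
L[13]='d': occ=1, LF[13]=C('d')+1=21+1=22
L[14]='a': occ=2, LF[14]=C('a')+2=8+2=10
L[15]='b': occ=1, LF[15]=C('b')+1=11+1=12
L[16]='b': occ=2, LF[16]=C('b')+2=11+2=13
L[17]='c': occ=4, LF[17]=C('c')+4=16+4=20
L[18]='0': occ=1, LF[18]=C('0')+1=1+1=2
L[19]='1': occ=3, LF[19]=C('1')+3=4+3=7
L[20]='b': occ=3, LF[20]=C('b')+3=11+3=14
L[21]='0': occ=2, LF[21]=C('0')+2=1+2=3
L[22]='b': occ=4, LF[22]=C('b')+4=11+4=15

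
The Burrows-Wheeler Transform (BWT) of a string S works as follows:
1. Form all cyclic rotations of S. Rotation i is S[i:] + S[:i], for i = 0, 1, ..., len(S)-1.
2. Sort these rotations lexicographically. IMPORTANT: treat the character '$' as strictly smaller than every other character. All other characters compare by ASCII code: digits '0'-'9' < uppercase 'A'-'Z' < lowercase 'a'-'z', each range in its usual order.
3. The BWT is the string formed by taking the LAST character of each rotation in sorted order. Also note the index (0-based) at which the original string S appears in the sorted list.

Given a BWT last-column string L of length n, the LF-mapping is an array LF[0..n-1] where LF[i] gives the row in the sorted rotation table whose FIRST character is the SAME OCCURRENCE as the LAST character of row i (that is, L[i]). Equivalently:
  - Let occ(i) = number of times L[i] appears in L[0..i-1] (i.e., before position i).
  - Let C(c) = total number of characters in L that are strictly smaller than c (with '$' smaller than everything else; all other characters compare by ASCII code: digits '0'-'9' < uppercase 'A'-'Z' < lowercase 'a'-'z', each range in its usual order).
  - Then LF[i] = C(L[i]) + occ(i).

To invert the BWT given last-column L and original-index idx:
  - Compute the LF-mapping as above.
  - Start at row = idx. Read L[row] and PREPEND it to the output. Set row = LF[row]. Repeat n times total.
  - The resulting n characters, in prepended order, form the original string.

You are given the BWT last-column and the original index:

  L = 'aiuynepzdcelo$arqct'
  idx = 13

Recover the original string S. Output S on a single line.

LF mapping: 1 8 16 17 10 6 12 18 5 3 7 9 11 0 2 14 13 4 15
Walk LF starting at row 13, prepending L[row]:
  step 1: row=13, L[13]='$', prepend. Next row=LF[13]=0
  step 2: row=0, L[0]='a', prepend. Next row=LF[0]=1
  step 3: row=1, L[1]='i', prepend. Next row=LF[1]=8
  step 4: row=8, L[8]='d', prepend. Next row=LF[8]=5
  step 5: row=5, L[5]='e', prepend. Next row=LF[5]=6
  step 6: row=6, L[6]='p', prepend. Next row=LF[6]=12
  step 7: row=12, L[12]='o', prepend. Next row=LF[12]=11
  step 8: row=11, L[11]='l', prepend. Next row=LF[11]=9
  step 9: row=9, L[9]='c', prepend. Next row=LF[9]=3
  step 10: row=3, L[3]='y', prepend. Next row=LF[3]=17
  step 11: row=17, L[17]='c', prepend. Next row=LF[17]=4
  step 12: row=4, L[4]='n', prepend. Next row=LF[4]=10
  step 13: row=10, L[10]='e', prepend. Next row=LF[10]=7
  step 14: row=7, L[7]='z', prepend. Next row=LF[7]=18
  step 15: row=18, L[18]='t', prepend. Next row=LF[18]=15
  step 16: row=15, L[15]='r', prepend. Next row=LF[15]=14
  step 17: row=14, L[14]='a', prepend. Next row=LF[14]=2
  step 18: row=2, L[2]='u', prepend. Next row=LF[2]=16
  step 19: row=16, L[16]='q', prepend. Next row=LF[16]=13
Reversed output: quartzencyclopedia$

Answer: quartzencyclopedia$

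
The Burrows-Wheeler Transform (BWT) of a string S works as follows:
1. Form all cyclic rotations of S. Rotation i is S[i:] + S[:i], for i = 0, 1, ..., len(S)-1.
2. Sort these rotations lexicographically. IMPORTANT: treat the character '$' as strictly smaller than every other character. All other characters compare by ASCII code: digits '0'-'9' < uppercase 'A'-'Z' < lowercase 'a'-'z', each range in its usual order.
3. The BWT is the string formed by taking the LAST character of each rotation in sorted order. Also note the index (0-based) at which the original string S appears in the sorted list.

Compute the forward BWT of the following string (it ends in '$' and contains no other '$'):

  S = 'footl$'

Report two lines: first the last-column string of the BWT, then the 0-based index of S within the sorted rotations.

Answer: l$tfoo
1

Derivation:
All 6 rotations (rotation i = S[i:]+S[:i]):
  rot[0] = footl$
  rot[1] = ootl$f
  rot[2] = otl$fo
  rot[3] = tl$foo
  rot[4] = l$foot
  rot[5] = $footl
Sorted (with $ < everything):
  sorted[0] = $footl  (last char: 'l')
  sorted[1] = footl$  (last char: '$')
  sorted[2] = l$foot  (last char: 't')
  sorted[3] = ootl$f  (last char: 'f')
  sorted[4] = otl$fo  (last char: 'o')
  sorted[5] = tl$foo  (last char: 'o')
Last column: l$tfoo
Original string S is at sorted index 1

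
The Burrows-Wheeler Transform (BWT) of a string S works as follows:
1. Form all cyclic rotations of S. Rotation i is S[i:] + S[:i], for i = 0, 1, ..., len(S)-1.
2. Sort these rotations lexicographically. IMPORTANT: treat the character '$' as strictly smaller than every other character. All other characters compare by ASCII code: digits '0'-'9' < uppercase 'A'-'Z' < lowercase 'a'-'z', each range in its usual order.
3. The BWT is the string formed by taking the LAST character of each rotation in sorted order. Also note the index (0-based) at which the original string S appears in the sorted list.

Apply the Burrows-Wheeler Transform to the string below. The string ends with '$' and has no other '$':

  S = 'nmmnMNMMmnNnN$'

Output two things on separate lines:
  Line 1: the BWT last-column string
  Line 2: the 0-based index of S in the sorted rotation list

All 14 rotations (rotation i = S[i:]+S[:i]):
  rot[0] = nmmnMNMMmnNnN$
  rot[1] = mmnMNMMmnNnN$n
  rot[2] = mnMNMMmnNnN$nm
  rot[3] = nMNMMmnNnN$nmm
  rot[4] = MNMMmnNnN$nmmn
  rot[5] = NMMmnNnN$nmmnM
  rot[6] = MMmnNnN$nmmnMN
  rot[7] = MmnNnN$nmmnMNM
  rot[8] = mnNnN$nmmnMNMM
  rot[9] = nNnN$nmmnMNMMm
  rot[10] = NnN$nmmnMNMMmn
  rot[11] = nN$nmmnMNMMmnN
  rot[12] = N$nmmnMNMMmnNn
  rot[13] = $nmmnMNMMmnNnN
Sorted (with $ < everything):
  sorted[0] = $nmmnMNMMmnNnN  (last char: 'N')
  sorted[1] = MMmnNnN$nmmnMN  (last char: 'N')
  sorted[2] = MNMMmnNnN$nmmn  (last char: 'n')
  sorted[3] = MmnNnN$nmmnMNM  (last char: 'M')
  sorted[4] = N$nmmnMNMMmnNn  (last char: 'n')
  sorted[5] = NMMmnNnN$nmmnM  (last char: 'M')
  sorted[6] = NnN$nmmnMNMMmn  (last char: 'n')
  sorted[7] = mmnMNMMmnNnN$n  (last char: 'n')
  sorted[8] = mnMNMMmnNnN$nm  (last char: 'm')
  sorted[9] = mnNnN$nmmnMNMM  (last char: 'M')
  sorted[10] = nMNMMmnNnN$nmm  (last char: 'm')
  sorted[11] = nN$nmmnMNMMmnN  (last char: 'N')
  sorted[12] = nNnN$nmmnMNMMm  (last char: 'm')
  sorted[13] = nmmnMNMMmnNnN$  (last char: '$')
Last column: NNnMnMnnmMmNm$
Original string S is at sorted index 13

Answer: NNnMnMnnmMmNm$
13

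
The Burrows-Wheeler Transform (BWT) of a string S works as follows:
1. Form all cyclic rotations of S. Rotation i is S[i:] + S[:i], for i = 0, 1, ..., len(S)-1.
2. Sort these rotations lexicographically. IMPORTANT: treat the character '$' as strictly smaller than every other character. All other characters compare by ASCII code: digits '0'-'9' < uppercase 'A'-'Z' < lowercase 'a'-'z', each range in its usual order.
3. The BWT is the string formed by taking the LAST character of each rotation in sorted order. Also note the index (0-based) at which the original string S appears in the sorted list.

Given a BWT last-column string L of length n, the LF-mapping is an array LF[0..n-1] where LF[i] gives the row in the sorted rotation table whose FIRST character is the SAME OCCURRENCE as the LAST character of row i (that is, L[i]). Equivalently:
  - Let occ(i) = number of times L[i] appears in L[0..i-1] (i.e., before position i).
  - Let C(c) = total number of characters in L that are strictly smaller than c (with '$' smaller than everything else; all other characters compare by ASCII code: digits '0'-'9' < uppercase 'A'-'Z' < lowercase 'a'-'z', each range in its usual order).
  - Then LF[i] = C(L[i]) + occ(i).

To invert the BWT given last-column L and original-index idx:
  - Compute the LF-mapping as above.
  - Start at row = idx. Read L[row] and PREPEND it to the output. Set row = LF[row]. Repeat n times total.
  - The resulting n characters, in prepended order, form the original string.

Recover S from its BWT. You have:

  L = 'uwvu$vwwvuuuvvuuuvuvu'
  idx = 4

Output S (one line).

LF mapping: 1 18 11 2 0 12 19 20 13 3 4 5 14 15 6 7 8 16 9 17 10
Walk LF starting at row 4, prepending L[row]:
  step 1: row=4, L[4]='$', prepend. Next row=LF[4]=0
  step 2: row=0, L[0]='u', prepend. Next row=LF[0]=1
  step 3: row=1, L[1]='w', prepend. Next row=LF[1]=18
  step 4: row=18, L[18]='u', prepend. Next row=LF[18]=9
  step 5: row=9, L[9]='u', prepend. Next row=LF[9]=3
  step 6: row=3, L[3]='u', prepend. Next row=LF[3]=2
  step 7: row=2, L[2]='v', prepend. Next row=LF[2]=11
  step 8: row=11, L[11]='u', prepend. Next row=LF[11]=5
  step 9: row=5, L[5]='v', prepend. Next row=LF[5]=12
  step 10: row=12, L[12]='v', prepend. Next row=LF[12]=14
  step 11: row=14, L[14]='u', prepend. Next row=LF[14]=6
  step 12: row=6, L[6]='w', prepend. Next row=LF[6]=19
  step 13: row=19, L[19]='v', prepend. Next row=LF[19]=17
  step 14: row=17, L[17]='v', prepend. Next row=LF[17]=16
  step 15: row=16, L[16]='u', prepend. Next row=LF[16]=8
  step 16: row=8, L[8]='v', prepend. Next row=LF[8]=13
  step 17: row=13, L[13]='v', prepend. Next row=LF[13]=15
  step 18: row=15, L[15]='u', prepend. Next row=LF[15]=7
  step 19: row=7, L[7]='w', prepend. Next row=LF[7]=20
  step 20: row=20, L[20]='u', prepend. Next row=LF[20]=10
  step 21: row=10, L[10]='u', prepend. Next row=LF[10]=4
Reversed output: uuwuvvuvvwuvvuvuuuwu$

Answer: uuwuvvuvvwuvvuvuuuwu$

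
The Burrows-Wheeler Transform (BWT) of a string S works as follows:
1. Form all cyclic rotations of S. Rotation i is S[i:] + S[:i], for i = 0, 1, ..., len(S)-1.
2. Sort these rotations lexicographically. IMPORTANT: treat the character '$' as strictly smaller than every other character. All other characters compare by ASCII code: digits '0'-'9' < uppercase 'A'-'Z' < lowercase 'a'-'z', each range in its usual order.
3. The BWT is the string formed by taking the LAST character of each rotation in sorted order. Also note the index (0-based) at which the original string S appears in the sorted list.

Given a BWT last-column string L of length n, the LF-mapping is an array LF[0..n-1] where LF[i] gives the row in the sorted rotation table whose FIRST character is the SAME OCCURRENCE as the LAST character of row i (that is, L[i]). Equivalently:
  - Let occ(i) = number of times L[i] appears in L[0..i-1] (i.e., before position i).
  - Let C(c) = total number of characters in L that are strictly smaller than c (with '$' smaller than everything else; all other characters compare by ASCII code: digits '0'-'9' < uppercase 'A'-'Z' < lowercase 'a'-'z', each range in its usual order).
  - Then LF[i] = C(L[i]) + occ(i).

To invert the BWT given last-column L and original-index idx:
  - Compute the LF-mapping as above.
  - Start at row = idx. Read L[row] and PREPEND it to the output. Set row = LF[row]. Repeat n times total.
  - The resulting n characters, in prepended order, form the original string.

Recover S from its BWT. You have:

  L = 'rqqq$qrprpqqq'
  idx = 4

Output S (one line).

Answer: qpqrqrqqqpqr$

Derivation:
LF mapping: 10 3 4 5 0 6 11 1 12 2 7 8 9
Walk LF starting at row 4, prepending L[row]:
  step 1: row=4, L[4]='$', prepend. Next row=LF[4]=0
  step 2: row=0, L[0]='r', prepend. Next row=LF[0]=10
  step 3: row=10, L[10]='q', prepend. Next row=LF[10]=7
  step 4: row=7, L[7]='p', prepend. Next row=LF[7]=1
  step 5: row=1, L[1]='q', prepend. Next row=LF[1]=3
  step 6: row=3, L[3]='q', prepend. Next row=LF[3]=5
  step 7: row=5, L[5]='q', prepend. Next row=LF[5]=6
  step 8: row=6, L[6]='r', prepend. Next row=LF[6]=11
  step 9: row=11, L[11]='q', prepend. Next row=LF[11]=8
  step 10: row=8, L[8]='r', prepend. Next row=LF[8]=12
  step 11: row=12, L[12]='q', prepend. Next row=LF[12]=9
  step 12: row=9, L[9]='p', prepend. Next row=LF[9]=2
  step 13: row=2, L[2]='q', prepend. Next row=LF[2]=4
Reversed output: qpqrqrqqqpqr$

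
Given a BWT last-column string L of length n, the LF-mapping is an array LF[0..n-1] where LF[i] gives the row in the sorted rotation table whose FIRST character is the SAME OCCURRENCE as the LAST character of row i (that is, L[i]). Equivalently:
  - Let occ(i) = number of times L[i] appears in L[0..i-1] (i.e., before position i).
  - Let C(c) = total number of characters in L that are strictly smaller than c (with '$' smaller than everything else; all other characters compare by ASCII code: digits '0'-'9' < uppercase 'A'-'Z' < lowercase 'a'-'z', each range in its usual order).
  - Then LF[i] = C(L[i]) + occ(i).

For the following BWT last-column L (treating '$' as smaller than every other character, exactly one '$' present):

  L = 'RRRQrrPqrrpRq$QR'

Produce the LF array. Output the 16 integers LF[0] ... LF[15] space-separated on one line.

Answer: 4 5 6 2 12 13 1 10 14 15 9 7 11 0 3 8

Derivation:
Char counts: '$':1, 'P':1, 'Q':2, 'R':5, 'p':1, 'q':2, 'r':4
C (first-col start): C('$')=0, C('P')=1, C('Q')=2, C('R')=4, C('p')=9, C('q')=10, C('r')=12
L[0]='R': occ=0, LF[0]=C('R')+0=4+0=4
L[1]='R': occ=1, LF[1]=C('R')+1=4+1=5
L[2]='R': occ=2, LF[2]=C('R')+2=4+2=6
L[3]='Q': occ=0, LF[3]=C('Q')+0=2+0=2
L[4]='r': occ=0, LF[4]=C('r')+0=12+0=12
L[5]='r': occ=1, LF[5]=C('r')+1=12+1=13
L[6]='P': occ=0, LF[6]=C('P')+0=1+0=1
L[7]='q': occ=0, LF[7]=C('q')+0=10+0=10
L[8]='r': occ=2, LF[8]=C('r')+2=12+2=14
L[9]='r': occ=3, LF[9]=C('r')+3=12+3=15
L[10]='p': occ=0, LF[10]=C('p')+0=9+0=9
L[11]='R': occ=3, LF[11]=C('R')+3=4+3=7
L[12]='q': occ=1, LF[12]=C('q')+1=10+1=11
L[13]='$': occ=0, LF[13]=C('$')+0=0+0=0
L[14]='Q': occ=1, LF[14]=C('Q')+1=2+1=3
L[15]='R': occ=4, LF[15]=C('R')+4=4+4=8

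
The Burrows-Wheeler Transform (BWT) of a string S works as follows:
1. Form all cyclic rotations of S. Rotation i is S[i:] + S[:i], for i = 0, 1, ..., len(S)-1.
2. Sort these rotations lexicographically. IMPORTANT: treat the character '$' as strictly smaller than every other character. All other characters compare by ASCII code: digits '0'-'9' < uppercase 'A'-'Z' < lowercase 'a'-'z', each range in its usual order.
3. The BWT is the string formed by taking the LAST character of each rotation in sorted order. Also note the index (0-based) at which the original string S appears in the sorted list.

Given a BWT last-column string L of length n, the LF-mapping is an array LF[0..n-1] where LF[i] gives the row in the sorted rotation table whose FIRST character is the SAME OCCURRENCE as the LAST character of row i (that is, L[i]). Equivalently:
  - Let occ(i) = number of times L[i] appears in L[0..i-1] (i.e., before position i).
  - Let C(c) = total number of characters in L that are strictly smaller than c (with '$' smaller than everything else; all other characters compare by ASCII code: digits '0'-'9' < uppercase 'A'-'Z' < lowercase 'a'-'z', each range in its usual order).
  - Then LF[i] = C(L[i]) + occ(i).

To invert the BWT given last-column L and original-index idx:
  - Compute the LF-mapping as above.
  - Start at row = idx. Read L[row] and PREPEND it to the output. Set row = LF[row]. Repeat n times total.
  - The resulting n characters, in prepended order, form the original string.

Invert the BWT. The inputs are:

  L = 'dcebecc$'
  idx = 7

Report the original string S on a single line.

Answer: ececbcd$

Derivation:
LF mapping: 5 2 6 1 7 3 4 0
Walk LF starting at row 7, prepending L[row]:
  step 1: row=7, L[7]='$', prepend. Next row=LF[7]=0
  step 2: row=0, L[0]='d', prepend. Next row=LF[0]=5
  step 3: row=5, L[5]='c', prepend. Next row=LF[5]=3
  step 4: row=3, L[3]='b', prepend. Next row=LF[3]=1
  step 5: row=1, L[1]='c', prepend. Next row=LF[1]=2
  step 6: row=2, L[2]='e', prepend. Next row=LF[2]=6
  step 7: row=6, L[6]='c', prepend. Next row=LF[6]=4
  step 8: row=4, L[4]='e', prepend. Next row=LF[4]=7
Reversed output: ececbcd$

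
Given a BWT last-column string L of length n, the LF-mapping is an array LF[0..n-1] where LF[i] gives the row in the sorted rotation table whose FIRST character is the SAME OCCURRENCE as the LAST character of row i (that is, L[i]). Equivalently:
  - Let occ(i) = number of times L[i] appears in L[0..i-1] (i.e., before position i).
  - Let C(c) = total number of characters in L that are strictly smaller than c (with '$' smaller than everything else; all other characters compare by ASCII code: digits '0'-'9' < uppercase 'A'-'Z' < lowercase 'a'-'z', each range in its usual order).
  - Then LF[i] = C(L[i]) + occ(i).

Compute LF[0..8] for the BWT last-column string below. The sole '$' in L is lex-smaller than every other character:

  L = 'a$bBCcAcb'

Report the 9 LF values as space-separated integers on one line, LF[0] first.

Answer: 4 0 5 2 3 7 1 8 6

Derivation:
Char counts: '$':1, 'A':1, 'B':1, 'C':1, 'a':1, 'b':2, 'c':2
C (first-col start): C('$')=0, C('A')=1, C('B')=2, C('C')=3, C('a')=4, C('b')=5, C('c')=7
L[0]='a': occ=0, LF[0]=C('a')+0=4+0=4
L[1]='$': occ=0, LF[1]=C('$')+0=0+0=0
L[2]='b': occ=0, LF[2]=C('b')+0=5+0=5
L[3]='B': occ=0, LF[3]=C('B')+0=2+0=2
L[4]='C': occ=0, LF[4]=C('C')+0=3+0=3
L[5]='c': occ=0, LF[5]=C('c')+0=7+0=7
L[6]='A': occ=0, LF[6]=C('A')+0=1+0=1
L[7]='c': occ=1, LF[7]=C('c')+1=7+1=8
L[8]='b': occ=1, LF[8]=C('b')+1=5+1=6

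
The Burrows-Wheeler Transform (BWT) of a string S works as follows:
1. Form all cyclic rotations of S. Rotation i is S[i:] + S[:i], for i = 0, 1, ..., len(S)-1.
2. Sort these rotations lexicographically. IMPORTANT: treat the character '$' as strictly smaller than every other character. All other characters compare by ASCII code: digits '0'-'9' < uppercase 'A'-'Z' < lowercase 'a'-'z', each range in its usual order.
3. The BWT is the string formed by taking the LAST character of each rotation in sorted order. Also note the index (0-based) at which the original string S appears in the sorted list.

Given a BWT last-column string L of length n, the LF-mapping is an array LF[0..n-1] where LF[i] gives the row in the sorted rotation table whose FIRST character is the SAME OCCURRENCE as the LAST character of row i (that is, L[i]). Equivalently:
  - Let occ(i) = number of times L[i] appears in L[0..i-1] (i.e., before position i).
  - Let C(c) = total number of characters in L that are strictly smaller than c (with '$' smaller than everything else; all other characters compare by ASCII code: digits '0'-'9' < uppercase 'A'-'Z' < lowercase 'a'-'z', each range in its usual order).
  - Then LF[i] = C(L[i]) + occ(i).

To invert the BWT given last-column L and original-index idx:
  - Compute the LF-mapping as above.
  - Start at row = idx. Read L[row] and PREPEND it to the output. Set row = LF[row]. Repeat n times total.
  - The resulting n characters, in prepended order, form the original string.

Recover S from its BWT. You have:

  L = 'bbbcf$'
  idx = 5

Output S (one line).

Answer: fcbbb$

Derivation:
LF mapping: 1 2 3 4 5 0
Walk LF starting at row 5, prepending L[row]:
  step 1: row=5, L[5]='$', prepend. Next row=LF[5]=0
  step 2: row=0, L[0]='b', prepend. Next row=LF[0]=1
  step 3: row=1, L[1]='b', prepend. Next row=LF[1]=2
  step 4: row=2, L[2]='b', prepend. Next row=LF[2]=3
  step 5: row=3, L[3]='c', prepend. Next row=LF[3]=4
  step 6: row=4, L[4]='f', prepend. Next row=LF[4]=5
Reversed output: fcbbb$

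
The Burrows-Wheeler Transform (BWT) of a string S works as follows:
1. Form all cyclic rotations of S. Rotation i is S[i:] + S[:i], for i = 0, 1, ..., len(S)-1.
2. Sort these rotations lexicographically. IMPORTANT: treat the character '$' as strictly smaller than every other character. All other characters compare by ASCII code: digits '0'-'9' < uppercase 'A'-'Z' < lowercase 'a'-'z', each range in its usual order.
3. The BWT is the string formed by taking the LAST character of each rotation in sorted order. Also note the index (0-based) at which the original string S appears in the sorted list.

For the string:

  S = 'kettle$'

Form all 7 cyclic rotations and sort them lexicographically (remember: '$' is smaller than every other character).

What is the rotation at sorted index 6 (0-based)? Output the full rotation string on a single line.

All 7 rotations (rotation i = S[i:]+S[:i]):
  rot[0] = kettle$
  rot[1] = ettle$k
  rot[2] = ttle$ke
  rot[3] = tle$ket
  rot[4] = le$kett
  rot[5] = e$kettl
  rot[6] = $kettle
Sorted (with $ < everything):
  sorted[0] = $kettle
  sorted[1] = e$kettl
  sorted[2] = ettle$k
  sorted[3] = kettle$
  sorted[4] = le$kett
  sorted[5] = tle$ket
  sorted[6] = ttle$ke
sorted[6] = ttle$ke

Answer: ttle$ke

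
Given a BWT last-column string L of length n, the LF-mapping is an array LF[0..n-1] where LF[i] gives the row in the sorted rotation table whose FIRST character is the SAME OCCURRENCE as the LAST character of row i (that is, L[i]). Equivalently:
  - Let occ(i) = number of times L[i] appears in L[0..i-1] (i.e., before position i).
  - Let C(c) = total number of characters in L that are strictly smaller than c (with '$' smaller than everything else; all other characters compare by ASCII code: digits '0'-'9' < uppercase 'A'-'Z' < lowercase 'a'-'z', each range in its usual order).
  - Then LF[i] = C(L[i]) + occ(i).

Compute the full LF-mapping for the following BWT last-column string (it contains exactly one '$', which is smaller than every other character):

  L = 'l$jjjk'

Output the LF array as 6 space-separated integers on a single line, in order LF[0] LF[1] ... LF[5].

Char counts: '$':1, 'j':3, 'k':1, 'l':1
C (first-col start): C('$')=0, C('j')=1, C('k')=4, C('l')=5
L[0]='l': occ=0, LF[0]=C('l')+0=5+0=5
L[1]='$': occ=0, LF[1]=C('$')+0=0+0=0
L[2]='j': occ=0, LF[2]=C('j')+0=1+0=1
L[3]='j': occ=1, LF[3]=C('j')+1=1+1=2
L[4]='j': occ=2, LF[4]=C('j')+2=1+2=3
L[5]='k': occ=0, LF[5]=C('k')+0=4+0=4

Answer: 5 0 1 2 3 4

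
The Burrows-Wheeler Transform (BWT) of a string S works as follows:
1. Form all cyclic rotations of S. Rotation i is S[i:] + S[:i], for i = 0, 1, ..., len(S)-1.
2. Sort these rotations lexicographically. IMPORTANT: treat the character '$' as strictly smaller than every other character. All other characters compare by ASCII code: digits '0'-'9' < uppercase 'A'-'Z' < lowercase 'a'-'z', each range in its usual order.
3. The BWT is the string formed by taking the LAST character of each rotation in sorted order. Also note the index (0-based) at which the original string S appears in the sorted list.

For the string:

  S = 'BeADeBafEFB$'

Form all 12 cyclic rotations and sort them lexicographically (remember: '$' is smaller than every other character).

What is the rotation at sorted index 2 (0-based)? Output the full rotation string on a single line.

All 12 rotations (rotation i = S[i:]+S[:i]):
  rot[0] = BeADeBafEFB$
  rot[1] = eADeBafEFB$B
  rot[2] = ADeBafEFB$Be
  rot[3] = DeBafEFB$BeA
  rot[4] = eBafEFB$BeAD
  rot[5] = BafEFB$BeADe
  rot[6] = afEFB$BeADeB
  rot[7] = fEFB$BeADeBa
  rot[8] = EFB$BeADeBaf
  rot[9] = FB$BeADeBafE
  rot[10] = B$BeADeBafEF
  rot[11] = $BeADeBafEFB
Sorted (with $ < everything):
  sorted[0] = $BeADeBafEFB
  sorted[1] = ADeBafEFB$Be
  sorted[2] = B$BeADeBafEF
  sorted[3] = BafEFB$BeADe
  sorted[4] = BeADeBafEFB$
  sorted[5] = DeBafEFB$BeA
  sorted[6] = EFB$BeADeBaf
  sorted[7] = FB$BeADeBafE
  sorted[8] = afEFB$BeADeB
  sorted[9] = eADeBafEFB$B
  sorted[10] = eBafEFB$BeAD
  sorted[11] = fEFB$BeADeBa
sorted[2] = B$BeADeBafEF

Answer: B$BeADeBafEF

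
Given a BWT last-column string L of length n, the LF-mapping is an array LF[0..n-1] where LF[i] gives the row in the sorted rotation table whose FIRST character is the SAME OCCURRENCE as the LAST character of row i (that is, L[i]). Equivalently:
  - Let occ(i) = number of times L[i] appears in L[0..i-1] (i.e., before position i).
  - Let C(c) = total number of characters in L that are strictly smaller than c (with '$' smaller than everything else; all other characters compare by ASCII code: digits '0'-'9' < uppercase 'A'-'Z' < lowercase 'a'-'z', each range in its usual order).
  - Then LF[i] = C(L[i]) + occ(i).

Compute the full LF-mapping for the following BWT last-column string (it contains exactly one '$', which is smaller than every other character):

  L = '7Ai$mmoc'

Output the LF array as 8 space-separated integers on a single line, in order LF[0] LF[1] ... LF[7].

Answer: 1 2 4 0 5 6 7 3

Derivation:
Char counts: '$':1, '7':1, 'A':1, 'c':1, 'i':1, 'm':2, 'o':1
C (first-col start): C('$')=0, C('7')=1, C('A')=2, C('c')=3, C('i')=4, C('m')=5, C('o')=7
L[0]='7': occ=0, LF[0]=C('7')+0=1+0=1
L[1]='A': occ=0, LF[1]=C('A')+0=2+0=2
L[2]='i': occ=0, LF[2]=C('i')+0=4+0=4
L[3]='$': occ=0, LF[3]=C('$')+0=0+0=0
L[4]='m': occ=0, LF[4]=C('m')+0=5+0=5
L[5]='m': occ=1, LF[5]=C('m')+1=5+1=6
L[6]='o': occ=0, LF[6]=C('o')+0=7+0=7
L[7]='c': occ=0, LF[7]=C('c')+0=3+0=3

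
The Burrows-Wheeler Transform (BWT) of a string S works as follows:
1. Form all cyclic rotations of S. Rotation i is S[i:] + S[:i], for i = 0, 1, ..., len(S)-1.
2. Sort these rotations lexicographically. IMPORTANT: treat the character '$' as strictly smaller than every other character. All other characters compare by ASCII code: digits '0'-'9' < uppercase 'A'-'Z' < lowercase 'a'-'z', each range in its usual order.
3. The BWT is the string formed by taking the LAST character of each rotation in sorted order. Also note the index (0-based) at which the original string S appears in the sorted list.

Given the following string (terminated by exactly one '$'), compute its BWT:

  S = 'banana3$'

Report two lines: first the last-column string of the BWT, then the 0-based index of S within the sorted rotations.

Answer: 3annb$aa
5

Derivation:
All 8 rotations (rotation i = S[i:]+S[:i]):
  rot[0] = banana3$
  rot[1] = anana3$b
  rot[2] = nana3$ba
  rot[3] = ana3$ban
  rot[4] = na3$bana
  rot[5] = a3$banan
  rot[6] = 3$banana
  rot[7] = $banana3
Sorted (with $ < everything):
  sorted[0] = $banana3  (last char: '3')
  sorted[1] = 3$banana  (last char: 'a')
  sorted[2] = a3$banan  (last char: 'n')
  sorted[3] = ana3$ban  (last char: 'n')
  sorted[4] = anana3$b  (last char: 'b')
  sorted[5] = banana3$  (last char: '$')
  sorted[6] = na3$bana  (last char: 'a')
  sorted[7] = nana3$ba  (last char: 'a')
Last column: 3annb$aa
Original string S is at sorted index 5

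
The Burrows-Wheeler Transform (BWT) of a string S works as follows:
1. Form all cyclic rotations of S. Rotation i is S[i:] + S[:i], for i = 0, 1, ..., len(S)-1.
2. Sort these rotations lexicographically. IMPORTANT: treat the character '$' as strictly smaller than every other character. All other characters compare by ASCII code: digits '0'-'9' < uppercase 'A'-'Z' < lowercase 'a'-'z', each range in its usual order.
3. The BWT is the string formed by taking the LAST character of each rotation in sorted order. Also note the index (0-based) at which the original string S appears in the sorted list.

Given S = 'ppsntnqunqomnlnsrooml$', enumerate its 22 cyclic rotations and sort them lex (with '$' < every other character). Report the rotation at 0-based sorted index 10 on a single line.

All 22 rotations (rotation i = S[i:]+S[:i]):
  rot[0] = ppsntnqunqomnlnsrooml$
  rot[1] = psntnqunqomnlnsrooml$p
  rot[2] = sntnqunqomnlnsrooml$pp
  rot[3] = ntnqunqomnlnsrooml$pps
  rot[4] = tnqunqomnlnsrooml$ppsn
  rot[5] = nqunqomnlnsrooml$ppsnt
  rot[6] = qunqomnlnsrooml$ppsntn
  rot[7] = unqomnlnsrooml$ppsntnq
  rot[8] = nqomnlnsrooml$ppsntnqu
  rot[9] = qomnlnsrooml$ppsntnqun
  rot[10] = omnlnsrooml$ppsntnqunq
  rot[11] = mnlnsrooml$ppsntnqunqo
  rot[12] = nlnsrooml$ppsntnqunqom
  rot[13] = lnsrooml$ppsntnqunqomn
  rot[14] = nsrooml$ppsntnqunqomnl
  rot[15] = srooml$ppsntnqunqomnln
  rot[16] = rooml$ppsntnqunqomnlns
  rot[17] = ooml$ppsntnqunqomnlnsr
  rot[18] = oml$ppsntnqunqomnlnsro
  rot[19] = ml$ppsntnqunqomnlnsroo
  rot[20] = l$ppsntnqunqomnlnsroom
  rot[21] = $ppsntnqunqomnlnsrooml
Sorted (with $ < everything):
  sorted[0] = $ppsntnqunqomnlnsrooml
  sorted[1] = l$ppsntnqunqomnlnsroom
  sorted[2] = lnsrooml$ppsntnqunqomn
  sorted[3] = ml$ppsntnqunqomnlnsroo
  sorted[4] = mnlnsrooml$ppsntnqunqo
  sorted[5] = nlnsrooml$ppsntnqunqom
  sorted[6] = nqomnlnsrooml$ppsntnqu
  sorted[7] = nqunqomnlnsrooml$ppsnt
  sorted[8] = nsrooml$ppsntnqunqomnl
  sorted[9] = ntnqunqomnlnsrooml$pps
  sorted[10] = oml$ppsntnqunqomnlnsro
  sorted[11] = omnlnsrooml$ppsntnqunq
  sorted[12] = ooml$ppsntnqunqomnlnsr
  sorted[13] = ppsntnqunqomnlnsrooml$
  sorted[14] = psntnqunqomnlnsrooml$p
  sorted[15] = qomnlnsrooml$ppsntnqun
  sorted[16] = qunqomnlnsrooml$ppsntn
  sorted[17] = rooml$ppsntnqunqomnlns
  sorted[18] = sntnqunqomnlnsrooml$pp
  sorted[19] = srooml$ppsntnqunqomnln
  sorted[20] = tnqunqomnlnsrooml$ppsn
  sorted[21] = unqomnlnsrooml$ppsntnq
sorted[10] = oml$ppsntnqunqomnlnsro

Answer: oml$ppsntnqunqomnlnsro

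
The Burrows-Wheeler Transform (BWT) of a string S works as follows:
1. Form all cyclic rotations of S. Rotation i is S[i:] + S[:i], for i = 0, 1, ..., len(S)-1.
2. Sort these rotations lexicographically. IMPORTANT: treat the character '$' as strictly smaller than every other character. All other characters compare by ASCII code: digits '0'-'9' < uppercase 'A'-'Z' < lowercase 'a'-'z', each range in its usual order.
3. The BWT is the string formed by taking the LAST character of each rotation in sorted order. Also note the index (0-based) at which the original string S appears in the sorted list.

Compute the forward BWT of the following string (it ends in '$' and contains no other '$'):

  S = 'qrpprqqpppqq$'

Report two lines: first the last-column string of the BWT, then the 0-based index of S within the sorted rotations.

All 13 rotations (rotation i = S[i:]+S[:i]):
  rot[0] = qrpprqqpppqq$
  rot[1] = rpprqqpppqq$q
  rot[2] = pprqqpppqq$qr
  rot[3] = prqqpppqq$qrp
  rot[4] = rqqpppqq$qrpp
  rot[5] = qqpppqq$qrppr
  rot[6] = qpppqq$qrpprq
  rot[7] = pppqq$qrpprqq
  rot[8] = ppqq$qrpprqqp
  rot[9] = pqq$qrpprqqpp
  rot[10] = qq$qrpprqqppp
  rot[11] = q$qrpprqqpppq
  rot[12] = $qrpprqqpppqq
Sorted (with $ < everything):
  sorted[0] = $qrpprqqpppqq  (last char: 'q')
  sorted[1] = pppqq$qrpprqq  (last char: 'q')
  sorted[2] = ppqq$qrpprqqp  (last char: 'p')
  sorted[3] = pprqqpppqq$qr  (last char: 'r')
  sorted[4] = pqq$qrpprqqpp  (last char: 'p')
  sorted[5] = prqqpppqq$qrp  (last char: 'p')
  sorted[6] = q$qrpprqqpppq  (last char: 'q')
  sorted[7] = qpppqq$qrpprq  (last char: 'q')
  sorted[8] = qq$qrpprqqppp  (last char: 'p')
  sorted[9] = qqpppqq$qrppr  (last char: 'r')
  sorted[10] = qrpprqqpppqq$  (last char: '$')
  sorted[11] = rpprqqpppqq$q  (last char: 'q')
  sorted[12] = rqqpppqq$qrpp  (last char: 'p')
Last column: qqprppqqpr$qp
Original string S is at sorted index 10

Answer: qqprppqqpr$qp
10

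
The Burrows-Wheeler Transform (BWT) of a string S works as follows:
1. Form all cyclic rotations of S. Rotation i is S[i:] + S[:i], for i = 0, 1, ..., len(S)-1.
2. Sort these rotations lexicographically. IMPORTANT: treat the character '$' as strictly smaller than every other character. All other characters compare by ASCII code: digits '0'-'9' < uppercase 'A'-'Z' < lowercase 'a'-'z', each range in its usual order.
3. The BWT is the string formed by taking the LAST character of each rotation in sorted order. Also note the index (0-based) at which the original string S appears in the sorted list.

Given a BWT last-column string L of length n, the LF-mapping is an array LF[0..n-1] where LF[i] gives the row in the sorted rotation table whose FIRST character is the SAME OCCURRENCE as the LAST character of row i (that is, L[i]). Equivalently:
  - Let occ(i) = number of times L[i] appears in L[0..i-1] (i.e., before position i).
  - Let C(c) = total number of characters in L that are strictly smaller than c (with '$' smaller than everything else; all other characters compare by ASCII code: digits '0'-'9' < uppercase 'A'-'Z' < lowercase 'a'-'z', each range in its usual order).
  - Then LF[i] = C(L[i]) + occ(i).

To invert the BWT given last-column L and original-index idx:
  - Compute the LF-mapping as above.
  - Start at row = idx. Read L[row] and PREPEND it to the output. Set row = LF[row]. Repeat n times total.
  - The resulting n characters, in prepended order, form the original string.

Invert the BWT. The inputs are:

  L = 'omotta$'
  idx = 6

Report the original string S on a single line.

Answer: tomato$

Derivation:
LF mapping: 3 2 4 5 6 1 0
Walk LF starting at row 6, prepending L[row]:
  step 1: row=6, L[6]='$', prepend. Next row=LF[6]=0
  step 2: row=0, L[0]='o', prepend. Next row=LF[0]=3
  step 3: row=3, L[3]='t', prepend. Next row=LF[3]=5
  step 4: row=5, L[5]='a', prepend. Next row=LF[5]=1
  step 5: row=1, L[1]='m', prepend. Next row=LF[1]=2
  step 6: row=2, L[2]='o', prepend. Next row=LF[2]=4
  step 7: row=4, L[4]='t', prepend. Next row=LF[4]=6
Reversed output: tomato$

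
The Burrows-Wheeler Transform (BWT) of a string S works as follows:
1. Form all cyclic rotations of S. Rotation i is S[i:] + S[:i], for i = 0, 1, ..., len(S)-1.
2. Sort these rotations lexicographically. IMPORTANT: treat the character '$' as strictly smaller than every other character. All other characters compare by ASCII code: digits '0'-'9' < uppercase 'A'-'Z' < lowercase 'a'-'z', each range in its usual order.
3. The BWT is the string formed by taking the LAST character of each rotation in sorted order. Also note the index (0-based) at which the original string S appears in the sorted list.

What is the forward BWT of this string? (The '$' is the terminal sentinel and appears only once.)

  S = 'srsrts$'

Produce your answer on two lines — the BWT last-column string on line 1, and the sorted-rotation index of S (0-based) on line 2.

All 7 rotations (rotation i = S[i:]+S[:i]):
  rot[0] = srsrts$
  rot[1] = rsrts$s
  rot[2] = srts$sr
  rot[3] = rts$srs
  rot[4] = ts$srsr
  rot[5] = s$srsrt
  rot[6] = $srsrts
Sorted (with $ < everything):
  sorted[0] = $srsrts  (last char: 's')
  sorted[1] = rsrts$s  (last char: 's')
  sorted[2] = rts$srs  (last char: 's')
  sorted[3] = s$srsrt  (last char: 't')
  sorted[4] = srsrts$  (last char: '$')
  sorted[5] = srts$sr  (last char: 'r')
  sorted[6] = ts$srsr  (last char: 'r')
Last column: ssst$rr
Original string S is at sorted index 4

Answer: ssst$rr
4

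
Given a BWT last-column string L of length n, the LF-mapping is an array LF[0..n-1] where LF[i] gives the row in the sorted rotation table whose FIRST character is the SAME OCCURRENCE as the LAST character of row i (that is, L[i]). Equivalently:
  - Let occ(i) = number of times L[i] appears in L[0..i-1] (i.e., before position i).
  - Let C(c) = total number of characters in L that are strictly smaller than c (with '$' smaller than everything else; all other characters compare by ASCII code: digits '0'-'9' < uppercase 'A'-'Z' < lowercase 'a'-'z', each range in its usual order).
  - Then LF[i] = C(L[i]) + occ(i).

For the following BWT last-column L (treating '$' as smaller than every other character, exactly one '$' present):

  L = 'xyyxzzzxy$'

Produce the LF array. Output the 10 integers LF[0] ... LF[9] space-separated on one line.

Char counts: '$':1, 'x':3, 'y':3, 'z':3
C (first-col start): C('$')=0, C('x')=1, C('y')=4, C('z')=7
L[0]='x': occ=0, LF[0]=C('x')+0=1+0=1
L[1]='y': occ=0, LF[1]=C('y')+0=4+0=4
L[2]='y': occ=1, LF[2]=C('y')+1=4+1=5
L[3]='x': occ=1, LF[3]=C('x')+1=1+1=2
L[4]='z': occ=0, LF[4]=C('z')+0=7+0=7
L[5]='z': occ=1, LF[5]=C('z')+1=7+1=8
L[6]='z': occ=2, LF[6]=C('z')+2=7+2=9
L[7]='x': occ=2, LF[7]=C('x')+2=1+2=3
L[8]='y': occ=2, LF[8]=C('y')+2=4+2=6
L[9]='$': occ=0, LF[9]=C('$')+0=0+0=0

Answer: 1 4 5 2 7 8 9 3 6 0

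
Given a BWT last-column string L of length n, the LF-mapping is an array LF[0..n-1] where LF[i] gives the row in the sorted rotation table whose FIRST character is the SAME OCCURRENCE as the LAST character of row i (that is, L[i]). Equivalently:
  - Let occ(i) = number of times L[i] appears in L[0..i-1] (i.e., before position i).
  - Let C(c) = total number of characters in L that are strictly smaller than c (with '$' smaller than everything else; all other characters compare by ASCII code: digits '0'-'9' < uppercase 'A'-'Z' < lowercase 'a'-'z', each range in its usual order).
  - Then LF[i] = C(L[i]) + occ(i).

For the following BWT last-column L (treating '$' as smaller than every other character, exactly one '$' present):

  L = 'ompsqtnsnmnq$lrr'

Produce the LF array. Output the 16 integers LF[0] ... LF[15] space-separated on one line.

Answer: 7 2 8 13 9 15 4 14 5 3 6 10 0 1 11 12

Derivation:
Char counts: '$':1, 'l':1, 'm':2, 'n':3, 'o':1, 'p':1, 'q':2, 'r':2, 's':2, 't':1
C (first-col start): C('$')=0, C('l')=1, C('m')=2, C('n')=4, C('o')=7, C('p')=8, C('q')=9, C('r')=11, C('s')=13, C('t')=15
L[0]='o': occ=0, LF[0]=C('o')+0=7+0=7
L[1]='m': occ=0, LF[1]=C('m')+0=2+0=2
L[2]='p': occ=0, LF[2]=C('p')+0=8+0=8
L[3]='s': occ=0, LF[3]=C('s')+0=13+0=13
L[4]='q': occ=0, LF[4]=C('q')+0=9+0=9
L[5]='t': occ=0, LF[5]=C('t')+0=15+0=15
L[6]='n': occ=0, LF[6]=C('n')+0=4+0=4
L[7]='s': occ=1, LF[7]=C('s')+1=13+1=14
L[8]='n': occ=1, LF[8]=C('n')+1=4+1=5
L[9]='m': occ=1, LF[9]=C('m')+1=2+1=3
L[10]='n': occ=2, LF[10]=C('n')+2=4+2=6
L[11]='q': occ=1, LF[11]=C('q')+1=9+1=10
L[12]='$': occ=0, LF[12]=C('$')+0=0+0=0
L[13]='l': occ=0, LF[13]=C('l')+0=1+0=1
L[14]='r': occ=0, LF[14]=C('r')+0=11+0=11
L[15]='r': occ=1, LF[15]=C('r')+1=11+1=12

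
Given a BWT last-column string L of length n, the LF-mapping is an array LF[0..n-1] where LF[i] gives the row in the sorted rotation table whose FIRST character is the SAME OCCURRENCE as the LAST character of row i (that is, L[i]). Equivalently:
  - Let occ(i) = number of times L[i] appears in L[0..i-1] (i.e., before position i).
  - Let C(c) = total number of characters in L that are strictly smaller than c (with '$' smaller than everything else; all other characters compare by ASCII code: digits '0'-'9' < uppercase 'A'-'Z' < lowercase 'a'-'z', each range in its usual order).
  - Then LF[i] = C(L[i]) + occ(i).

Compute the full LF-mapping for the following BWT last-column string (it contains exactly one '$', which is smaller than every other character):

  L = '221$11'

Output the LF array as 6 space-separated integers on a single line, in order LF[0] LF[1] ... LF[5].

Answer: 4 5 1 0 2 3

Derivation:
Char counts: '$':1, '1':3, '2':2
C (first-col start): C('$')=0, C('1')=1, C('2')=4
L[0]='2': occ=0, LF[0]=C('2')+0=4+0=4
L[1]='2': occ=1, LF[1]=C('2')+1=4+1=5
L[2]='1': occ=0, LF[2]=C('1')+0=1+0=1
L[3]='$': occ=0, LF[3]=C('$')+0=0+0=0
L[4]='1': occ=1, LF[4]=C('1')+1=1+1=2
L[5]='1': occ=2, LF[5]=C('1')+2=1+2=3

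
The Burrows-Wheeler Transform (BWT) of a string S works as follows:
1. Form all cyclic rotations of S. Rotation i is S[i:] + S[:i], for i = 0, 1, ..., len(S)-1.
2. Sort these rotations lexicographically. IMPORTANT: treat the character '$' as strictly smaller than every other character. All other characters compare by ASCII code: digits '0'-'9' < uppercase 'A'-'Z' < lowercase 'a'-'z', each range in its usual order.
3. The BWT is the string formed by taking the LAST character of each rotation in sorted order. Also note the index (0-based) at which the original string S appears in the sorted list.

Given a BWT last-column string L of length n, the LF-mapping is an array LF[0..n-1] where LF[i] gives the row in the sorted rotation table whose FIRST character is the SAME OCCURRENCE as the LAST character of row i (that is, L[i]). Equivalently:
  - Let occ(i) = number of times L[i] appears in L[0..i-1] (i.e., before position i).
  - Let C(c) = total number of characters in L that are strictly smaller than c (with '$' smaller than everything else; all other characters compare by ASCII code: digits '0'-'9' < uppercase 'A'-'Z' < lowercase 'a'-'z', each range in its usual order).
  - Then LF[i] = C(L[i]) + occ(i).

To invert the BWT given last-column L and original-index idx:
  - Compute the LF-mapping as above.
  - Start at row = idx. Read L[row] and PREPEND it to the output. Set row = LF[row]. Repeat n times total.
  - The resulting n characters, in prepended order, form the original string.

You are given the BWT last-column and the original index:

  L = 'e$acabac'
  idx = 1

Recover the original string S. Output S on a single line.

Answer: aabcace$

Derivation:
LF mapping: 7 0 1 5 2 4 3 6
Walk LF starting at row 1, prepending L[row]:
  step 1: row=1, L[1]='$', prepend. Next row=LF[1]=0
  step 2: row=0, L[0]='e', prepend. Next row=LF[0]=7
  step 3: row=7, L[7]='c', prepend. Next row=LF[7]=6
  step 4: row=6, L[6]='a', prepend. Next row=LF[6]=3
  step 5: row=3, L[3]='c', prepend. Next row=LF[3]=5
  step 6: row=5, L[5]='b', prepend. Next row=LF[5]=4
  step 7: row=4, L[4]='a', prepend. Next row=LF[4]=2
  step 8: row=2, L[2]='a', prepend. Next row=LF[2]=1
Reversed output: aabcace$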